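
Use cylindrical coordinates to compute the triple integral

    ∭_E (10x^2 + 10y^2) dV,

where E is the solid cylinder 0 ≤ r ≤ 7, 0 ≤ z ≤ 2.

In cylindrical coordinates, x = r cos(θ), y = r sin(θ), z = z, and dV = r dr dθ dz.

The integrand becomes 10r^2, so

    ∭_E (10x^2 + 10y^2) dV = ∫_{0}^{2π} ∫_{0}^{7} ∫_{0}^{2} (10r^2) · r dz dr dθ.

Inner (z): 20r^3.
Middle (r from 0 to 7): 12005.
Outer (θ): 24010π.

Therefore the triple integral equals 24010π.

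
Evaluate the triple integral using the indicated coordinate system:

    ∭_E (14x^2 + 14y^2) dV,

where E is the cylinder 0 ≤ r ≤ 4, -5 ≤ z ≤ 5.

In cylindrical coordinates, x = r cos(θ), y = r sin(θ), z = z, and dV = r dr dθ dz.

The integrand becomes 14r^2, so

    ∭_E (14x^2 + 14y^2) dV = ∫_{0}^{2π} ∫_{0}^{4} ∫_{-5}^{5} (14r^2) · r dz dr dθ.

Inner (z): 140r^3.
Middle (r from 0 to 4): 8960.
Outer (θ): 17920π.

Therefore the triple integral equals 17920π.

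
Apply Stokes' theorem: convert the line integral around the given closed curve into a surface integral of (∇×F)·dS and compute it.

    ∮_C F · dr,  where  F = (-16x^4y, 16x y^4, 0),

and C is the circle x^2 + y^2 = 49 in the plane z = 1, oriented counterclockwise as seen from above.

Let S be the flat disk x^2 + y^2 ≤ 49 in the plane z = 1, with upward unit normal n̂ = ẑ. By Stokes' theorem,

    ∮_C F · dr = ∬_S (∇ × F) · n̂ dS = ∬_D (curl F)_z dA,

where D is the disk x^2 + y^2 ≤ 49.

Compute the curl of F = (-16x^4y, 16x y^4, 0):
    (∇ × F)_x = ∂F_z/∂y - ∂F_y/∂z = 0,
    (∇ × F)_y = ∂F_x/∂z - ∂F_z/∂x = 0,
    (∇ × F)_z = ∂F_y/∂x - ∂F_x/∂y = 16x^4 + 16y^4.

On z = 1, (curl F)_z = 16x^4 + 16y^4.

Convert to polar (x = r cos θ, y = r sin θ, dA = r dr dθ); the integrand becomes 16r^4(sin(θ)^4 + cos(θ)^4), so

    ∬_D (curl F)_z dA = ∫_0^{2π} ∫_0^{7} (16r^4(sin(θ)^4 + cos(θ)^4)) · r dr dθ.

Inner (r from 0 to 7): 941192sin(θ)^4/3 + 941192cos(θ)^4/3.
Outer (θ from 0 to 2π): 470596π.

Therefore ∮_C F · dr = 470596π.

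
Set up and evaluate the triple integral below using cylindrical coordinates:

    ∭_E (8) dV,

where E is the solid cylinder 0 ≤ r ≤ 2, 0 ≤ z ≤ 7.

In cylindrical coordinates, x = r cos(θ), y = r sin(θ), z = z, and dV = r dr dθ dz.

The integrand becomes 8, so

    ∭_E (8) dV = ∫_{0}^{2π} ∫_{0}^{2} ∫_{0}^{7} (8) · r dz dr dθ.

Inner (z): 56r.
Middle (r from 0 to 2): 112.
Outer (θ): 224π.

Therefore the triple integral equals 224π.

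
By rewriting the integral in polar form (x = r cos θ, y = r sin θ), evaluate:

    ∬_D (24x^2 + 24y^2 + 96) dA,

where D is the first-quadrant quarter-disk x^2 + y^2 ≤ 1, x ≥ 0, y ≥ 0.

The region D is 0 ≤ r ≤ 1, 0 ≤ θ ≤ π/2 in polar coordinates, where x = r cos(θ), y = r sin(θ), and dA = r dr dθ.

Under the substitution, the integrand becomes 24r^2 + 96, so

    ∬_D (24x^2 + 24y^2 + 96) dA = ∫_{0}^{π/2} ∫_{0}^{1} (24r^2 + 96) · r dr dθ.

Inner integral (in r): ∫_{0}^{1} (24r^2 + 96) · r dr = 54.

Outer integral (in θ): ∫_{0}^{π/2} (54) dθ = 27π.

Therefore ∬_D (24x^2 + 24y^2 + 96) dA = 27π.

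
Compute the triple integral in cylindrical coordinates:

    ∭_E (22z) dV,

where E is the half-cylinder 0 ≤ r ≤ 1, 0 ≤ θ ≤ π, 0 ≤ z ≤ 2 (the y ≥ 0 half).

In cylindrical coordinates, x = r cos(θ), y = r sin(θ), z = z, and dV = r dr dθ dz.

The integrand becomes 22z, so

    ∭_E (22z) dV = ∫_{0}^{π} ∫_{0}^{1} ∫_{0}^{2} (22z) · r dz dr dθ.

Inner (z): 44r.
Middle (r from 0 to 1): 22.
Outer (θ): 22π.

Therefore the triple integral equals 22π.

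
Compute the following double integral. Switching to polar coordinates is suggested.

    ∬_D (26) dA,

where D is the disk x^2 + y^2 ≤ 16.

The region D is 0 ≤ r ≤ 4, 0 ≤ θ ≤ 2π in polar coordinates, where x = r cos(θ), y = r sin(θ), and dA = r dr dθ.

Under the substitution, the integrand becomes 26, so

    ∬_D (26) dA = ∫_{0}^{2π} ∫_{0}^{4} (26) · r dr dθ.

Inner integral (in r): ∫_{0}^{4} (26) · r dr = 208.

Outer integral (in θ): ∫_{0}^{2π} (208) dθ = 416π.

Therefore ∬_D (26) dA = 416π.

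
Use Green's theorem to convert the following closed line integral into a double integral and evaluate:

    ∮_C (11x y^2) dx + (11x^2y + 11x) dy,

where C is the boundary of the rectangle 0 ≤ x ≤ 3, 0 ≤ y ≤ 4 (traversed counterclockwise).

Green's theorem converts the closed line integral into a double integral over the enclosed region D:

    ∮_C P dx + Q dy = ∬_D (∂Q/∂x - ∂P/∂y) dA.

Here P = 11x y^2, Q = 11x^2y + 11x, so

    ∂Q/∂x = 22x y + 11,    ∂P/∂y = 22x y,
    ∂Q/∂x - ∂P/∂y = 11.

D is the region 0 ≤ x ≤ 3, 0 ≤ y ≤ 4. Evaluating the double integral:

    ∬_D (11) dA = ∫_0^{3} ∫_0^{4} (11) dy dx.

Inner (y from 0 to 4): 44.
Outer (x from 0 to 3): 132.

Therefore ∮_C P dx + Q dy = 132.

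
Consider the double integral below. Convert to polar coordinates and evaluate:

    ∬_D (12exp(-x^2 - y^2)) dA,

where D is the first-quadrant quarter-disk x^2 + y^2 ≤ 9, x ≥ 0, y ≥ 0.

The region D is 0 ≤ r ≤ 3, 0 ≤ θ ≤ π/2 in polar coordinates, where x = r cos(θ), y = r sin(θ), and dA = r dr dθ.

Under the substitution, the integrand becomes 12exp(-r^2), so

    ∬_D (12exp(-x^2 - y^2)) dA = ∫_{0}^{π/2} ∫_{0}^{3} (12exp(-r^2)) · r dr dθ.

Inner integral (in r): ∫_{0}^{3} (12exp(-r^2)) · r dr = 6 - 6exp(-9).

Outer integral (in θ): ∫_{0}^{π/2} (6 - 6exp(-9)) dθ = -3π exp(-9) + 3π.

Therefore ∬_D (12exp(-x^2 - y^2)) dA = -3π exp(-9) + 3π.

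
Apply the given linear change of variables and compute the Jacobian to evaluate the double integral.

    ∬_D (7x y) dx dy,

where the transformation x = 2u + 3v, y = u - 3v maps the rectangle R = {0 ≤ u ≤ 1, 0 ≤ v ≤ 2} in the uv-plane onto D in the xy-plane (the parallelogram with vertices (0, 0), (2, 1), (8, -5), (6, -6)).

Compute the Jacobian determinant of (x, y) with respect to (u, v):

    ∂(x,y)/∂(u,v) = | 2  3 | = (2)(-3) - (3)(1) = -9.
                   | 1  -3 |

Its absolute value is |J| = 9 (the area scaling factor).

Substituting x = 2u + 3v, y = u - 3v into the integrand,

    7x y → 14u^2 - 21u v - 63v^2,

so the integral becomes

    ∬_R (14u^2 - 21u v - 63v^2) · |J| du dv = ∫_0^1 ∫_0^2 (126u^2 - 189u v - 567v^2) dv du.

Inner (v): 252u^2 - 378u - 1512.
Outer (u): -1617.

Therefore ∬_D (7x y) dx dy = -1617.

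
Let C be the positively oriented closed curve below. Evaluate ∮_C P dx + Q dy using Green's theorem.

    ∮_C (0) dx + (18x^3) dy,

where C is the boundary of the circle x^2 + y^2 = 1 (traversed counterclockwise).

Green's theorem converts the closed line integral into a double integral over the enclosed region D:

    ∮_C P dx + Q dy = ∬_D (∂Q/∂x - ∂P/∂y) dA.

Here P = 0, Q = 18x^3, so

    ∂Q/∂x = 54x^2,    ∂P/∂y = 0,
    ∂Q/∂x - ∂P/∂y = 54x^2.

D is the region x^2 + y^2 ≤ 1. Evaluating the double integral:

In polar coordinates (x = r cos θ, y = r sin θ, dA = r dr dθ) the integrand becomes 54r^2cos(θ)^2, so

    ∬_D (54x^2) dA = ∫_0^{2π} ∫_0^{1} (54r^2cos(θ)^2) · r dr dθ.

Inner (r from 0 to 1): 27cos(θ)^2/2.
Outer (θ from 0 to 2π): 27π/2.

Therefore ∮_C P dx + Q dy = 27π/2.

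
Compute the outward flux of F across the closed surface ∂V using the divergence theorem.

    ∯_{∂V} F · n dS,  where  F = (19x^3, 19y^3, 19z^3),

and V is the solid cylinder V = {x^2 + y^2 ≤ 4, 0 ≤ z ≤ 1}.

By the divergence theorem,

    ∯_{∂V} F · n dS = ∭_V (∇ · F) dV.

Compute the divergence:
    ∇ · F = ∂F_x/∂x + ∂F_y/∂y + ∂F_z/∂z = 57x^2 + 57y^2 + 57z^2.

In cylindrical coordinates, x = r cos(θ), y = r sin(θ), z = z, dV = r dr dθ dz, with 0 ≤ r ≤ 2, 0 ≤ θ ≤ 2π, 0 ≤ z ≤ 1.

The integrand, after substitution and multiplying by the volume element, becomes (57r^2 + 57z^2) · r, so

    ∭_V (∇·F) dV = ∫_0^{2π} ∫_0^{2} ∫_0^{1} (57r^2 + 57z^2) · r dz dr dθ.

Inner (z from 0 to 1): 57r^3 + 19r.
Middle (r from 0 to 2): 266.
Outer (θ from 0 to 2π): 532π.

Therefore ∯_{∂V} F · n dS = 532π.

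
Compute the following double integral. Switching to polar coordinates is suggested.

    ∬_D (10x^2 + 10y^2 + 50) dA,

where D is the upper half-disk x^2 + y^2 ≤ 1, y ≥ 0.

The region D is 0 ≤ r ≤ 1, 0 ≤ θ ≤ π in polar coordinates, where x = r cos(θ), y = r sin(θ), and dA = r dr dθ.

Under the substitution, the integrand becomes 10r^2 + 50, so

    ∬_D (10x^2 + 10y^2 + 50) dA = ∫_{0}^{π} ∫_{0}^{1} (10r^2 + 50) · r dr dθ.

Inner integral (in r): ∫_{0}^{1} (10r^2 + 50) · r dr = 55/2.

Outer integral (in θ): ∫_{0}^{π} (55/2) dθ = 55π/2.

Therefore ∬_D (10x^2 + 10y^2 + 50) dA = 55π/2.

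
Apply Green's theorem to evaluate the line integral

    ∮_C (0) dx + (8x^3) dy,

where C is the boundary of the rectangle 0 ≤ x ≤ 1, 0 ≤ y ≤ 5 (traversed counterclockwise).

Green's theorem converts the closed line integral into a double integral over the enclosed region D:

    ∮_C P dx + Q dy = ∬_D (∂Q/∂x - ∂P/∂y) dA.

Here P = 0, Q = 8x^3, so

    ∂Q/∂x = 24x^2,    ∂P/∂y = 0,
    ∂Q/∂x - ∂P/∂y = 24x^2.

D is the region 0 ≤ x ≤ 1, 0 ≤ y ≤ 5. Evaluating the double integral:

    ∬_D (24x^2) dA = ∫_0^{1} ∫_0^{5} (24x^2) dy dx.

Inner (y from 0 to 5): 120x^2.
Outer (x from 0 to 1): 40.

Therefore ∮_C P dx + Q dy = 40.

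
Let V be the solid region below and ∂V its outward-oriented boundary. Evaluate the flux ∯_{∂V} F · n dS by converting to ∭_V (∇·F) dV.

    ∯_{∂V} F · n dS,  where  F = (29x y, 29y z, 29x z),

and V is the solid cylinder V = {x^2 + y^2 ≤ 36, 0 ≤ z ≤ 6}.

By the divergence theorem,

    ∯_{∂V} F · n dS = ∭_V (∇ · F) dV.

Compute the divergence:
    ∇ · F = ∂F_x/∂x + ∂F_y/∂y + ∂F_z/∂z = 29y + 29z + 29x = 29x + 29y + 29z.

In cylindrical coordinates, x = r cos(θ), y = r sin(θ), z = z, dV = r dr dθ dz, with 0 ≤ r ≤ 6, 0 ≤ θ ≤ 2π, 0 ≤ z ≤ 6.

The integrand, after substitution and multiplying by the volume element, becomes (29sqrt(2)r sin(θ + π/4) + 29z) · r, so

    ∭_V (∇·F) dV = ∫_0^{2π} ∫_0^{6} ∫_0^{6} (29sqrt(2)r sin(θ + π/4) + 29z) · r dz dr dθ.

Inner (z from 0 to 6): 174r (sqrt(2)r sin(θ + π/4) + 3).
Middle (r from 0 to 6): 12528sqrt(2)sin(θ + π/4) + 9396.
Outer (θ from 0 to 2π): 18792π.

Therefore ∯_{∂V} F · n dS = 18792π.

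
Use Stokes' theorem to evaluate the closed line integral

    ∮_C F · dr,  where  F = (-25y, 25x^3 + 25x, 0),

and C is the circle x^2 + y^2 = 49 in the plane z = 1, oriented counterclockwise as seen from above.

Let S be the flat disk x^2 + y^2 ≤ 49 in the plane z = 1, with upward unit normal n̂ = ẑ. By Stokes' theorem,

    ∮_C F · dr = ∬_S (∇ × F) · n̂ dS = ∬_D (curl F)_z dA,

where D is the disk x^2 + y^2 ≤ 49.

Compute the curl of F = (-25y, 25x^3 + 25x, 0):
    (∇ × F)_x = ∂F_z/∂y - ∂F_y/∂z = 0,
    (∇ × F)_y = ∂F_x/∂z - ∂F_z/∂x = 0,
    (∇ × F)_z = ∂F_y/∂x - ∂F_x/∂y = 75x^2 + 50.

On z = 1, (curl F)_z = 75x^2 + 50.

Convert to polar (x = r cos θ, y = r sin θ, dA = r dr dθ); the integrand becomes 75r^2cos(θ)^2 + 50, so

    ∬_D (curl F)_z dA = ∫_0^{2π} ∫_0^{7} (75r^2cos(θ)^2 + 50) · r dr dθ.

Inner (r from 0 to 7): 180075cos(θ)^2/4 + 1225.
Outer (θ from 0 to 2π): 189875π/4.

Therefore ∮_C F · dr = 189875π/4.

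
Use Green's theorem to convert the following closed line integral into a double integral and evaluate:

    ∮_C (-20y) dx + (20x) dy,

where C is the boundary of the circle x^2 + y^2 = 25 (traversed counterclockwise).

Green's theorem converts the closed line integral into a double integral over the enclosed region D:

    ∮_C P dx + Q dy = ∬_D (∂Q/∂x - ∂P/∂y) dA.

Here P = -20y, Q = 20x, so

    ∂Q/∂x = 20,    ∂P/∂y = -20,
    ∂Q/∂x - ∂P/∂y = 40.

D is the region x^2 + y^2 ≤ 25. Evaluating the double integral:

In polar coordinates (x = r cos θ, y = r sin θ, dA = r dr dθ) the integrand becomes 40, so

    ∬_D (40) dA = ∫_0^{2π} ∫_0^{5} (40) · r dr dθ.

Inner (r from 0 to 5): 500.
Outer (θ from 0 to 2π): 1000π.

Therefore ∮_C P dx + Q dy = 1000π.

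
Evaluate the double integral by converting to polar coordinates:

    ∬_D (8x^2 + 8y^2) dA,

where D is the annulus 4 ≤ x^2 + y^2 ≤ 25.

The region D is 2 ≤ r ≤ 5, 0 ≤ θ ≤ 2π in polar coordinates, where x = r cos(θ), y = r sin(θ), and dA = r dr dθ.

Under the substitution, the integrand becomes 8r^2, so

    ∬_D (8x^2 + 8y^2) dA = ∫_{0}^{2π} ∫_{2}^{5} (8r^2) · r dr dθ.

Inner integral (in r): ∫_{2}^{5} (8r^2) · r dr = 1218.

Outer integral (in θ): ∫_{0}^{2π} (1218) dθ = 2436π.

Therefore ∬_D (8x^2 + 8y^2) dA = 2436π.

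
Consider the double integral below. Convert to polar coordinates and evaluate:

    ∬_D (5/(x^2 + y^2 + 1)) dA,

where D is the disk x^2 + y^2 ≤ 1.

The region D is 0 ≤ r ≤ 1, 0 ≤ θ ≤ 2π in polar coordinates, where x = r cos(θ), y = r sin(θ), and dA = r dr dθ.

Under the substitution, the integrand becomes 5/(r^2 + 1), so

    ∬_D (5/(x^2 + y^2 + 1)) dA = ∫_{0}^{2π} ∫_{0}^{1} (5/(r^2 + 1)) · r dr dθ.

Inner integral (in r): ∫_{0}^{1} (5/(r^2 + 1)) · r dr = 5log(2)/2.

Outer integral (in θ): ∫_{0}^{2π} (5log(2)/2) dθ = 5π log(2).

Therefore ∬_D (5/(x^2 + y^2 + 1)) dA = 5π log(2).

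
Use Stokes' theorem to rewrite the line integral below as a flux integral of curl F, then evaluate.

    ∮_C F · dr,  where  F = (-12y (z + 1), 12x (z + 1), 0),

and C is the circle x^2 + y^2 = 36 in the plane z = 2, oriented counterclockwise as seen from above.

Let S be the flat disk x^2 + y^2 ≤ 36 in the plane z = 2, with upward unit normal n̂ = ẑ. By Stokes' theorem,

    ∮_C F · dr = ∬_S (∇ × F) · n̂ dS = ∬_D (curl F)_z dA,

where D is the disk x^2 + y^2 ≤ 36.

Compute the curl of F = (-12y (z + 1), 12x (z + 1), 0):
    (∇ × F)_x = ∂F_z/∂y - ∂F_y/∂z = -12x,
    (∇ × F)_y = ∂F_x/∂z - ∂F_z/∂x = -12y,
    (∇ × F)_z = ∂F_y/∂x - ∂F_x/∂y = 24z + 24.

On z = 2, (curl F)_z = 72.

Convert to polar (x = r cos θ, y = r sin θ, dA = r dr dθ); the integrand becomes 72, so

    ∬_D (curl F)_z dA = ∫_0^{2π} ∫_0^{6} (72) · r dr dθ.

Inner (r from 0 to 6): 1296.
Outer (θ from 0 to 2π): 2592π.

Therefore ∮_C F · dr = 2592π.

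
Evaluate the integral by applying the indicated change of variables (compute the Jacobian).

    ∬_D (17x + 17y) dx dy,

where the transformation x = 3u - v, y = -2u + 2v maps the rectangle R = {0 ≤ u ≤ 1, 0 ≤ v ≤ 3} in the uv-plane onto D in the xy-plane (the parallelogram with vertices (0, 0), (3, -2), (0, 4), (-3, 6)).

Compute the Jacobian determinant of (x, y) with respect to (u, v):

    ∂(x,y)/∂(u,v) = | 3  -1 | = (3)(2) - (-1)(-2) = 4.
                   | -2  2 |

Its absolute value is |J| = 4 (the area scaling factor).

Substituting x = 3u - v, y = -2u + 2v into the integrand,

    17x + 17y → 17u + 17v,

so the integral becomes

    ∬_R (17u + 17v) · |J| du dv = ∫_0^1 ∫_0^3 (68u + 68v) dv du.

Inner (v): 204u + 306.
Outer (u): 408.

Therefore ∬_D (17x + 17y) dx dy = 408.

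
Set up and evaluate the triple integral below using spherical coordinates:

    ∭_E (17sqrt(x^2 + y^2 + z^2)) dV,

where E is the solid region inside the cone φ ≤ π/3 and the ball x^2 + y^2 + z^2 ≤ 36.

In spherical coordinates, x = ρ sin(φ) cos(θ), y = ρ sin(φ) sin(θ), z = ρ cos(φ), and dV = ρ^2 sin(φ) dρ dφ dθ.

The integrand becomes 17ρ, so

    ∭_E (17sqrt(x^2 + y^2 + z^2)) dV = ∫_{0}^{2π} ∫_{0}^{π/3} ∫_{0}^{6} (17ρ) · ρ^2 sin(φ) dρ dφ dθ.

Inner (ρ): 5508sin(φ).
Middle (φ): 2754.
Outer (θ): 5508π.

Therefore the triple integral equals 5508π.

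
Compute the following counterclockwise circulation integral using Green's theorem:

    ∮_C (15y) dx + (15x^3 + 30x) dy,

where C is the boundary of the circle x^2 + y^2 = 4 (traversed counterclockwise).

Green's theorem converts the closed line integral into a double integral over the enclosed region D:

    ∮_C P dx + Q dy = ∬_D (∂Q/∂x - ∂P/∂y) dA.

Here P = 15y, Q = 15x^3 + 30x, so

    ∂Q/∂x = 45x^2 + 30,    ∂P/∂y = 15,
    ∂Q/∂x - ∂P/∂y = 45x^2 + 15.

D is the region x^2 + y^2 ≤ 4. Evaluating the double integral:

In polar coordinates (x = r cos θ, y = r sin θ, dA = r dr dθ) the integrand becomes 45r^2cos(θ)^2 + 15, so

    ∬_D (45x^2 + 15) dA = ∫_0^{2π} ∫_0^{2} (45r^2cos(θ)^2 + 15) · r dr dθ.

Inner (r from 0 to 2): 180cos(θ)^2 + 30.
Outer (θ from 0 to 2π): 240π.

Therefore ∮_C P dx + Q dy = 240π.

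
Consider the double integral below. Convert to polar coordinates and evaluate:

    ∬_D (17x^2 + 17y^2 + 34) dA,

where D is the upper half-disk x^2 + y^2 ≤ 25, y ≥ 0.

The region D is 0 ≤ r ≤ 5, 0 ≤ θ ≤ π in polar coordinates, where x = r cos(θ), y = r sin(θ), and dA = r dr dθ.

Under the substitution, the integrand becomes 17r^2 + 34, so

    ∬_D (17x^2 + 17y^2 + 34) dA = ∫_{0}^{π} ∫_{0}^{5} (17r^2 + 34) · r dr dθ.

Inner integral (in r): ∫_{0}^{5} (17r^2 + 34) · r dr = 12325/4.

Outer integral (in θ): ∫_{0}^{π} (12325/4) dθ = 12325π/4.

Therefore ∬_D (17x^2 + 17y^2 + 34) dA = 12325π/4.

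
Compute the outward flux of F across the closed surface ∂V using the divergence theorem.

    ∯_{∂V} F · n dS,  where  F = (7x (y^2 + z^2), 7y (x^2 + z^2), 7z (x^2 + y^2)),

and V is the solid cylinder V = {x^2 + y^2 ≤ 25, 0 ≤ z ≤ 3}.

By the divergence theorem,

    ∯_{∂V} F · n dS = ∭_V (∇ · F) dV.

Compute the divergence:
    ∇ · F = ∂F_x/∂x + ∂F_y/∂y + ∂F_z/∂z = 7y^2 + 7z^2 + 7x^2 + 7z^2 + 7x^2 + 7y^2 = 14x^2 + 14y^2 + 14z^2.

In cylindrical coordinates, x = r cos(θ), y = r sin(θ), z = z, dV = r dr dθ dz, with 0 ≤ r ≤ 5, 0 ≤ θ ≤ 2π, 0 ≤ z ≤ 3.

The integrand, after substitution and multiplying by the volume element, becomes (14r^2 + 14z^2) · r, so

    ∭_V (∇·F) dV = ∫_0^{2π} ∫_0^{5} ∫_0^{3} (14r^2 + 14z^2) · r dz dr dθ.

Inner (z from 0 to 3): 42r (r^2 + 3).
Middle (r from 0 to 5): 16275/2.
Outer (θ from 0 to 2π): 16275π.

Therefore ∯_{∂V} F · n dS = 16275π.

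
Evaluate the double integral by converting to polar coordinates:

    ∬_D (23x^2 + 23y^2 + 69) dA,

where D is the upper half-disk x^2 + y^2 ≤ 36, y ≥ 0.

The region D is 0 ≤ r ≤ 6, 0 ≤ θ ≤ π in polar coordinates, where x = r cos(θ), y = r sin(θ), and dA = r dr dθ.

Under the substitution, the integrand becomes 23r^2 + 69, so

    ∬_D (23x^2 + 23y^2 + 69) dA = ∫_{0}^{π} ∫_{0}^{6} (23r^2 + 69) · r dr dθ.

Inner integral (in r): ∫_{0}^{6} (23r^2 + 69) · r dr = 8694.

Outer integral (in θ): ∫_{0}^{π} (8694) dθ = 8694π.

Therefore ∬_D (23x^2 + 23y^2 + 69) dA = 8694π.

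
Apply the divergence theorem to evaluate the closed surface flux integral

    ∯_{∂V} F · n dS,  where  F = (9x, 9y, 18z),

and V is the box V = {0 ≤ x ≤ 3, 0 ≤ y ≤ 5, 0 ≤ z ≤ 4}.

By the divergence theorem,

    ∯_{∂V} F · n dS = ∭_V (∇ · F) dV.

Compute the divergence:
    ∇ · F = ∂F_x/∂x + ∂F_y/∂y + ∂F_z/∂z = 9 + 9 + 18 = 36.

V is a rectangular box, so dV = dx dy dz with 0 ≤ x ≤ 3, 0 ≤ y ≤ 5, 0 ≤ z ≤ 4.

Integrate (36) over V as an iterated integral:

    ∭_V (∇·F) dV = ∫_0^{3} ∫_0^{5} ∫_0^{4} (36) dz dy dx.

Inner (z from 0 to 4): 144.
Middle (y from 0 to 5): 720.
Outer (x from 0 to 3): 2160.

Therefore ∯_{∂V} F · n dS = 2160.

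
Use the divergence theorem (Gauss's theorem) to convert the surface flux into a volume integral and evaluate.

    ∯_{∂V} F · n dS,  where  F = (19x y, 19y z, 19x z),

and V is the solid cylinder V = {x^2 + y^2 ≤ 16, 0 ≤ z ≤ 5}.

By the divergence theorem,

    ∯_{∂V} F · n dS = ∭_V (∇ · F) dV.

Compute the divergence:
    ∇ · F = ∂F_x/∂x + ∂F_y/∂y + ∂F_z/∂z = 19y + 19z + 19x = 19x + 19y + 19z.

In cylindrical coordinates, x = r cos(θ), y = r sin(θ), z = z, dV = r dr dθ dz, with 0 ≤ r ≤ 4, 0 ≤ θ ≤ 2π, 0 ≤ z ≤ 5.

The integrand, after substitution and multiplying by the volume element, becomes (19sqrt(2)r sin(θ + π/4) + 19z) · r, so

    ∭_V (∇·F) dV = ∫_0^{2π} ∫_0^{4} ∫_0^{5} (19sqrt(2)r sin(θ + π/4) + 19z) · r dz dr dθ.

Inner (z from 0 to 5): 95r (2sqrt(2)r sin(θ + π/4) + 5)/2.
Middle (r from 0 to 4): 6080sqrt(2)sin(θ + π/4)/3 + 1900.
Outer (θ from 0 to 2π): 3800π.

Therefore ∯_{∂V} F · n dS = 3800π.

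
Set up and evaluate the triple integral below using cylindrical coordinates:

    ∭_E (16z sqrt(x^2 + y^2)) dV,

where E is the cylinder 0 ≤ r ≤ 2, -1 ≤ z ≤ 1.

In cylindrical coordinates, x = r cos(θ), y = r sin(θ), z = z, and dV = r dr dθ dz.

The integrand becomes 16r z, so

    ∭_E (16z sqrt(x^2 + y^2)) dV = ∫_{0}^{2π} ∫_{0}^{2} ∫_{-1}^{1} (16r z) · r dz dr dθ.

Inner (z): 0.
Middle (r from 0 to 2): 0.
Outer (θ): 0.

Therefore the triple integral equals 0.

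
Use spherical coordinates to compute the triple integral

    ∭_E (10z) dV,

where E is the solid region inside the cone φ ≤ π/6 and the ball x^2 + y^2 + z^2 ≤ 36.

In spherical coordinates, x = ρ sin(φ) cos(θ), y = ρ sin(φ) sin(θ), z = ρ cos(φ), and dV = ρ^2 sin(φ) dρ dφ dθ.

The integrand becomes 10ρ cos(φ), so

    ∭_E (10z) dV = ∫_{0}^{2π} ∫_{0}^{π/6} ∫_{0}^{6} (10ρ cos(φ)) · ρ^2 sin(φ) dρ dφ dθ.

Inner (ρ): 1620sin(2φ).
Middle (φ): 405.
Outer (θ): 810π.

Therefore the triple integral equals 810π.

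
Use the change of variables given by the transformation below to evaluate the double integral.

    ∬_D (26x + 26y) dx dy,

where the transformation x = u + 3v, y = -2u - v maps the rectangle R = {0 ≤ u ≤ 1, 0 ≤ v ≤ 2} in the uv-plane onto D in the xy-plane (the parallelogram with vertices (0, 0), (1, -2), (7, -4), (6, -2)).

Compute the Jacobian determinant of (x, y) with respect to (u, v):

    ∂(x,y)/∂(u,v) = | 1  3 | = (1)(-1) - (3)(-2) = 5.
                   | -2  -1 |

Its absolute value is |J| = 5 (the area scaling factor).

Substituting x = u + 3v, y = -2u - v into the integrand,

    26x + 26y → -26u + 52v,

so the integral becomes

    ∬_R (-26u + 52v) · |J| du dv = ∫_0^1 ∫_0^2 (-130u + 260v) dv du.

Inner (v): 520 - 260u.
Outer (u): 390.

Therefore ∬_D (26x + 26y) dx dy = 390.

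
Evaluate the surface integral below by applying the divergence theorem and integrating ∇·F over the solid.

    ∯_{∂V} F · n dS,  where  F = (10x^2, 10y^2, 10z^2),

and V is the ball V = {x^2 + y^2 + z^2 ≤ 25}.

By the divergence theorem,

    ∯_{∂V} F · n dS = ∭_V (∇ · F) dV.

Compute the divergence:
    ∇ · F = ∂F_x/∂x + ∂F_y/∂y + ∂F_z/∂z = 20x + 20y + 20z.

In spherical coordinates, x = ρ sin(φ) cos(θ), y = ρ sin(φ) sin(θ), z = ρ cos(φ), dV = ρ^2 sin(φ) dρ dφ dθ, with 0 ≤ ρ ≤ 5, 0 ≤ φ ≤ π, 0 ≤ θ ≤ 2π.

The integrand, after substitution and multiplying by the volume element, becomes (20ρ (sqrt(2)sin(φ)sin(θ + π/4) + cos(φ))) · ρ^2 sin(φ), so

    ∭_V (∇·F) dV = ∫_0^{2π} ∫_0^{π} ∫_0^{5} (20ρ (sqrt(2)sin(φ)sin(θ + π/4) + cos(φ))) · ρ^2 sin(φ) dρ dφ dθ.

Inner (ρ from 0 to 5): 3125(sqrt(2)sin(φ)sin(θ + π/4) + cos(φ))sin(φ).
Middle (φ from 0 to π): 3125sqrt(2)π sin(θ + π/4)/2.
Outer (θ from 0 to 2π): 0.

Therefore ∯_{∂V} F · n dS = 0.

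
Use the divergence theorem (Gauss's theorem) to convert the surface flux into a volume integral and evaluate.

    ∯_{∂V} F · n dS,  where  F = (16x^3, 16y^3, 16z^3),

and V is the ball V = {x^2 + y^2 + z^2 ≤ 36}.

By the divergence theorem,

    ∯_{∂V} F · n dS = ∭_V (∇ · F) dV.

Compute the divergence:
    ∇ · F = ∂F_x/∂x + ∂F_y/∂y + ∂F_z/∂z = 48x^2 + 48y^2 + 48z^2.

In spherical coordinates, x = ρ sin(φ) cos(θ), y = ρ sin(φ) sin(θ), z = ρ cos(φ), dV = ρ^2 sin(φ) dρ dφ dθ, with 0 ≤ ρ ≤ 6, 0 ≤ φ ≤ π, 0 ≤ θ ≤ 2π.

The integrand, after substitution and multiplying by the volume element, becomes (48ρ^2) · ρ^2 sin(φ), so

    ∭_V (∇·F) dV = ∫_0^{2π} ∫_0^{π} ∫_0^{6} (48ρ^2) · ρ^2 sin(φ) dρ dφ dθ.

Inner (ρ from 0 to 6): 373248sin(φ)/5.
Middle (φ from 0 to π): 746496/5.
Outer (θ from 0 to 2π): 1492992π/5.

Therefore ∯_{∂V} F · n dS = 1492992π/5.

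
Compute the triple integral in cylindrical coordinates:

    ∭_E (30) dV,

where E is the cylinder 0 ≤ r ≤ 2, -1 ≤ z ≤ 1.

In cylindrical coordinates, x = r cos(θ), y = r sin(θ), z = z, and dV = r dr dθ dz.

The integrand becomes 30, so

    ∭_E (30) dV = ∫_{0}^{2π} ∫_{0}^{2} ∫_{-1}^{1} (30) · r dz dr dθ.

Inner (z): 60r.
Middle (r from 0 to 2): 120.
Outer (θ): 240π.

Therefore the triple integral equals 240π.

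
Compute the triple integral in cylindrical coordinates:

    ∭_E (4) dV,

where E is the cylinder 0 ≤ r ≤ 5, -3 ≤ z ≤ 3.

In cylindrical coordinates, x = r cos(θ), y = r sin(θ), z = z, and dV = r dr dθ dz.

The integrand becomes 4, so

    ∭_E (4) dV = ∫_{0}^{2π} ∫_{0}^{5} ∫_{-3}^{3} (4) · r dz dr dθ.

Inner (z): 24r.
Middle (r from 0 to 5): 300.
Outer (θ): 600π.

Therefore the triple integral equals 600π.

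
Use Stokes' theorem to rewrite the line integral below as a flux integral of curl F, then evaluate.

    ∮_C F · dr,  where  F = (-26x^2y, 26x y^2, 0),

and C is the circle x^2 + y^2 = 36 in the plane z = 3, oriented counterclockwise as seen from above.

Let S be the flat disk x^2 + y^2 ≤ 36 in the plane z = 3, with upward unit normal n̂ = ẑ. By Stokes' theorem,

    ∮_C F · dr = ∬_S (∇ × F) · n̂ dS = ∬_D (curl F)_z dA,

where D is the disk x^2 + y^2 ≤ 36.

Compute the curl of F = (-26x^2y, 26x y^2, 0):
    (∇ × F)_x = ∂F_z/∂y - ∂F_y/∂z = 0,
    (∇ × F)_y = ∂F_x/∂z - ∂F_z/∂x = 0,
    (∇ × F)_z = ∂F_y/∂x - ∂F_x/∂y = 26x^2 + 26y^2.

On z = 3, (curl F)_z = 26x^2 + 26y^2.

Convert to polar (x = r cos θ, y = r sin θ, dA = r dr dθ); the integrand becomes 26r^2, so

    ∬_D (curl F)_z dA = ∫_0^{2π} ∫_0^{6} (26r^2) · r dr dθ.

Inner (r from 0 to 6): 8424.
Outer (θ from 0 to 2π): 16848π.

Therefore ∮_C F · dr = 16848π.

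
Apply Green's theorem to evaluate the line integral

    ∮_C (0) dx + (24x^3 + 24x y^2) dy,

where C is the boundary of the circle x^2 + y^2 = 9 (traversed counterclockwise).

Green's theorem converts the closed line integral into a double integral over the enclosed region D:

    ∮_C P dx + Q dy = ∬_D (∂Q/∂x - ∂P/∂y) dA.

Here P = 0, Q = 24x^3 + 24x y^2, so

    ∂Q/∂x = 72x^2 + 24y^2,    ∂P/∂y = 0,
    ∂Q/∂x - ∂P/∂y = 72x^2 + 24y^2.

D is the region x^2 + y^2 ≤ 9. Evaluating the double integral:

In polar coordinates (x = r cos θ, y = r sin θ, dA = r dr dθ) the integrand becomes 24r^2(cos(2θ) + 2), so

    ∬_D (72x^2 + 24y^2) dA = ∫_0^{2π} ∫_0^{3} (24r^2(cos(2θ) + 2)) · r dr dθ.

Inner (r from 0 to 3): 486cos(2θ) + 972.
Outer (θ from 0 to 2π): 1944π.

Therefore ∮_C P dx + Q dy = 1944π.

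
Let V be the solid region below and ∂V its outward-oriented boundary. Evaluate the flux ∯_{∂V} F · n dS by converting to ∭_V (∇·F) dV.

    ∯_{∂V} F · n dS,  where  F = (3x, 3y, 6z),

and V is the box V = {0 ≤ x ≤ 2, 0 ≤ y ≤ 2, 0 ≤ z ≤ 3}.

By the divergence theorem,

    ∯_{∂V} F · n dS = ∭_V (∇ · F) dV.

Compute the divergence:
    ∇ · F = ∂F_x/∂x + ∂F_y/∂y + ∂F_z/∂z = 3 + 3 + 6 = 12.

V is a rectangular box, so dV = dx dy dz with 0 ≤ x ≤ 2, 0 ≤ y ≤ 2, 0 ≤ z ≤ 3.

Integrate (12) over V as an iterated integral:

    ∭_V (∇·F) dV = ∫_0^{2} ∫_0^{2} ∫_0^{3} (12) dz dy dx.

Inner (z from 0 to 3): 36.
Middle (y from 0 to 2): 72.
Outer (x from 0 to 2): 144.

Therefore ∯_{∂V} F · n dS = 144.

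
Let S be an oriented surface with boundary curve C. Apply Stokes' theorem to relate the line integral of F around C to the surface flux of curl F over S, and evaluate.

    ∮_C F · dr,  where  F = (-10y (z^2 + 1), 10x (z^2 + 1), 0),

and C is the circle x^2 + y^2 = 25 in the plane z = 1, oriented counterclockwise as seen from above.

Let S be the flat disk x^2 + y^2 ≤ 25 in the plane z = 1, with upward unit normal n̂ = ẑ. By Stokes' theorem,

    ∮_C F · dr = ∬_S (∇ × F) · n̂ dS = ∬_D (curl F)_z dA,

where D is the disk x^2 + y^2 ≤ 25.

Compute the curl of F = (-10y (z^2 + 1), 10x (z^2 + 1), 0):
    (∇ × F)_x = ∂F_z/∂y - ∂F_y/∂z = -20x z,
    (∇ × F)_y = ∂F_x/∂z - ∂F_z/∂x = -20y z,
    (∇ × F)_z = ∂F_y/∂x - ∂F_x/∂y = 20z^2 + 20.

On z = 1, (curl F)_z = 40.

Convert to polar (x = r cos θ, y = r sin θ, dA = r dr dθ); the integrand becomes 40, so

    ∬_D (curl F)_z dA = ∫_0^{2π} ∫_0^{5} (40) · r dr dθ.

Inner (r from 0 to 5): 500.
Outer (θ from 0 to 2π): 1000π.

Therefore ∮_C F · dr = 1000π.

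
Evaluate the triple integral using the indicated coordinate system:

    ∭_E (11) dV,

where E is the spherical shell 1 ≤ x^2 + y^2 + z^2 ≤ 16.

In spherical coordinates, x = ρ sin(φ) cos(θ), y = ρ sin(φ) sin(θ), z = ρ cos(φ), and dV = ρ^2 sin(φ) dρ dφ dθ.

The integrand becomes 11, so

    ∭_E (11) dV = ∫_{0}^{2π} ∫_{0}^{π} ∫_{1}^{4} (11) · ρ^2 sin(φ) dρ dφ dθ.

Inner (ρ): 231sin(φ).
Middle (φ): 462.
Outer (θ): 924π.

Therefore the triple integral equals 924π.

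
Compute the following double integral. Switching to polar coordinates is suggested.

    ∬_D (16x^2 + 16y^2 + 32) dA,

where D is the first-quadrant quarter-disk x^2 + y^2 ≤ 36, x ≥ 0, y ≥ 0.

The region D is 0 ≤ r ≤ 6, 0 ≤ θ ≤ π/2 in polar coordinates, where x = r cos(θ), y = r sin(θ), and dA = r dr dθ.

Under the substitution, the integrand becomes 16r^2 + 32, so

    ∬_D (16x^2 + 16y^2 + 32) dA = ∫_{0}^{π/2} ∫_{0}^{6} (16r^2 + 32) · r dr dθ.

Inner integral (in r): ∫_{0}^{6} (16r^2 + 32) · r dr = 5760.

Outer integral (in θ): ∫_{0}^{π/2} (5760) dθ = 2880π.

Therefore ∬_D (16x^2 + 16y^2 + 32) dA = 2880π.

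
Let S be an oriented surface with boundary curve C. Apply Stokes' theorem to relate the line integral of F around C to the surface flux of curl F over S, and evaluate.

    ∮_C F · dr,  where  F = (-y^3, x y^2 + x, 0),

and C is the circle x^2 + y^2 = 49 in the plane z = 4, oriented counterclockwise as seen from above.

Let S be the flat disk x^2 + y^2 ≤ 49 in the plane z = 4, with upward unit normal n̂ = ẑ. By Stokes' theorem,

    ∮_C F · dr = ∬_S (∇ × F) · n̂ dS = ∬_D (curl F)_z dA,

where D is the disk x^2 + y^2 ≤ 49.

Compute the curl of F = (-y^3, x y^2 + x, 0):
    (∇ × F)_x = ∂F_z/∂y - ∂F_y/∂z = 0,
    (∇ × F)_y = ∂F_x/∂z - ∂F_z/∂x = 0,
    (∇ × F)_z = ∂F_y/∂x - ∂F_x/∂y = 4y^2 + 1.

On z = 4, (curl F)_z = 4y^2 + 1.

Convert to polar (x = r cos θ, y = r sin θ, dA = r dr dθ); the integrand becomes 4r^2sin(θ)^2 + 1, so

    ∬_D (curl F)_z dA = ∫_0^{2π} ∫_0^{7} (4r^2sin(θ)^2 + 1) · r dr dθ.

Inner (r from 0 to 7): 2401sin(θ)^2 + 49/2.
Outer (θ from 0 to 2π): 2450π.

Therefore ∮_C F · dr = 2450π.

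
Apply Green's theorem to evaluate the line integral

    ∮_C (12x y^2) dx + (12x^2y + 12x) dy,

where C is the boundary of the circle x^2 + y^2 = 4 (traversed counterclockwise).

Green's theorem converts the closed line integral into a double integral over the enclosed region D:

    ∮_C P dx + Q dy = ∬_D (∂Q/∂x - ∂P/∂y) dA.

Here P = 12x y^2, Q = 12x^2y + 12x, so

    ∂Q/∂x = 24x y + 12,    ∂P/∂y = 24x y,
    ∂Q/∂x - ∂P/∂y = 12.

D is the region x^2 + y^2 ≤ 4. Evaluating the double integral:

In polar coordinates (x = r cos θ, y = r sin θ, dA = r dr dθ) the integrand becomes 12, so

    ∬_D (12) dA = ∫_0^{2π} ∫_0^{2} (12) · r dr dθ.

Inner (r from 0 to 2): 24.
Outer (θ from 0 to 2π): 48π.

Therefore ∮_C P dx + Q dy = 48π.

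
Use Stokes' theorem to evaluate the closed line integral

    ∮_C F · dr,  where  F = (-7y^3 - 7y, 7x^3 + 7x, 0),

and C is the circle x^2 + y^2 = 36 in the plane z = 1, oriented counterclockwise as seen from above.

Let S be the flat disk x^2 + y^2 ≤ 36 in the plane z = 1, with upward unit normal n̂ = ẑ. By Stokes' theorem,

    ∮_C F · dr = ∬_S (∇ × F) · n̂ dS = ∬_D (curl F)_z dA,

where D is the disk x^2 + y^2 ≤ 36.

Compute the curl of F = (-7y^3 - 7y, 7x^3 + 7x, 0):
    (∇ × F)_x = ∂F_z/∂y - ∂F_y/∂z = 0,
    (∇ × F)_y = ∂F_x/∂z - ∂F_z/∂x = 0,
    (∇ × F)_z = ∂F_y/∂x - ∂F_x/∂y = 21x^2 + 21y^2 + 14.

On z = 1, (curl F)_z = 21x^2 + 21y^2 + 14.

Convert to polar (x = r cos θ, y = r sin θ, dA = r dr dθ); the integrand becomes 21r^2 + 14, so

    ∬_D (curl F)_z dA = ∫_0^{2π} ∫_0^{6} (21r^2 + 14) · r dr dθ.

Inner (r from 0 to 6): 7056.
Outer (θ from 0 to 2π): 14112π.

Therefore ∮_C F · dr = 14112π.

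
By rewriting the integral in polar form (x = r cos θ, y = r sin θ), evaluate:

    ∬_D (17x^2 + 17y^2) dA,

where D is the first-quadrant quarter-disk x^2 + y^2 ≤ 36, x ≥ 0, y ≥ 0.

The region D is 0 ≤ r ≤ 6, 0 ≤ θ ≤ π/2 in polar coordinates, where x = r cos(θ), y = r sin(θ), and dA = r dr dθ.

Under the substitution, the integrand becomes 17r^2, so

    ∬_D (17x^2 + 17y^2) dA = ∫_{0}^{π/2} ∫_{0}^{6} (17r^2) · r dr dθ.

Inner integral (in r): ∫_{0}^{6} (17r^2) · r dr = 5508.

Outer integral (in θ): ∫_{0}^{π/2} (5508) dθ = 2754π.

Therefore ∬_D (17x^2 + 17y^2) dA = 2754π.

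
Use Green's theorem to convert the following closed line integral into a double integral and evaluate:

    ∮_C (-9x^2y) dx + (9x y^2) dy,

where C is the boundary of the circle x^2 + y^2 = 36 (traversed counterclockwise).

Green's theorem converts the closed line integral into a double integral over the enclosed region D:

    ∮_C P dx + Q dy = ∬_D (∂Q/∂x - ∂P/∂y) dA.

Here P = -9x^2y, Q = 9x y^2, so

    ∂Q/∂x = 9y^2,    ∂P/∂y = -9x^2,
    ∂Q/∂x - ∂P/∂y = 9x^2 + 9y^2.

D is the region x^2 + y^2 ≤ 36. Evaluating the double integral:

In polar coordinates (x = r cos θ, y = r sin θ, dA = r dr dθ) the integrand becomes 9r^2, so

    ∬_D (9x^2 + 9y^2) dA = ∫_0^{2π} ∫_0^{6} (9r^2) · r dr dθ.

Inner (r from 0 to 6): 2916.
Outer (θ from 0 to 2π): 5832π.

Therefore ∮_C P dx + Q dy = 5832π.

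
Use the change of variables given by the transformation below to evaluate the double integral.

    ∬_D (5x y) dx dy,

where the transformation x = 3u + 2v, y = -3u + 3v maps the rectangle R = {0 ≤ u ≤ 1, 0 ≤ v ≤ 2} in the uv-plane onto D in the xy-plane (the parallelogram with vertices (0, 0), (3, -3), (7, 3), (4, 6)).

Compute the Jacobian determinant of (x, y) with respect to (u, v):

    ∂(x,y)/∂(u,v) = | 3  2 | = (3)(3) - (2)(-3) = 15.
                   | -3  3 |

Its absolute value is |J| = 15 (the area scaling factor).

Substituting x = 3u + 2v, y = -3u + 3v into the integrand,

    5x y → -45u^2 + 15u v + 30v^2,

so the integral becomes

    ∬_R (-45u^2 + 15u v + 30v^2) · |J| du dv = ∫_0^1 ∫_0^2 (-675u^2 + 225u v + 450v^2) dv du.

Inner (v): -1350u^2 + 450u + 1200.
Outer (u): 975.

Therefore ∬_D (5x y) dx dy = 975.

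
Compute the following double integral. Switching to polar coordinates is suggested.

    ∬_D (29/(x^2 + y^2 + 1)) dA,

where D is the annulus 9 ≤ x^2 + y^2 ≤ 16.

The region D is 3 ≤ r ≤ 4, 0 ≤ θ ≤ 2π in polar coordinates, where x = r cos(θ), y = r sin(θ), and dA = r dr dθ.

Under the substitution, the integrand becomes 29/(r^2 + 1), so

    ∬_D (29/(x^2 + y^2 + 1)) dA = ∫_{0}^{2π} ∫_{3}^{4} (29/(r^2 + 1)) · r dr dθ.

Inner integral (in r): ∫_{3}^{4} (29/(r^2 + 1)) · r dr = log(168377826559400929sqrt(170)/1000000000000000).

Outer integral (in θ): ∫_{0}^{2π} (log(168377826559400929sqrt(170)/1000000000000000)) dθ = log((168377826559400929sqrt(170)/1000000000000000)^(2π)).

Therefore ∬_D (29/(x^2 + y^2 + 1)) dA = log((168377826559400929sqrt(170)/1000000000000000)^(2π)).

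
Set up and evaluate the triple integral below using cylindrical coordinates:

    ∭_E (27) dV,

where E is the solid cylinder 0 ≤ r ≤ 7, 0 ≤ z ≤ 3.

In cylindrical coordinates, x = r cos(θ), y = r sin(θ), z = z, and dV = r dr dθ dz.

The integrand becomes 27, so

    ∭_E (27) dV = ∫_{0}^{2π} ∫_{0}^{7} ∫_{0}^{3} (27) · r dz dr dθ.

Inner (z): 81r.
Middle (r from 0 to 7): 3969/2.
Outer (θ): 3969π.

Therefore the triple integral equals 3969π.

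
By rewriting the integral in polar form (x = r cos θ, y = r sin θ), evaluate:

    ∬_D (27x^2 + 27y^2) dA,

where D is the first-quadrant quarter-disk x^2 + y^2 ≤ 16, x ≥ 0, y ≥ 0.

The region D is 0 ≤ r ≤ 4, 0 ≤ θ ≤ π/2 in polar coordinates, where x = r cos(θ), y = r sin(θ), and dA = r dr dθ.

Under the substitution, the integrand becomes 27r^2, so

    ∬_D (27x^2 + 27y^2) dA = ∫_{0}^{π/2} ∫_{0}^{4} (27r^2) · r dr dθ.

Inner integral (in r): ∫_{0}^{4} (27r^2) · r dr = 1728.

Outer integral (in θ): ∫_{0}^{π/2} (1728) dθ = 864π.

Therefore ∬_D (27x^2 + 27y^2) dA = 864π.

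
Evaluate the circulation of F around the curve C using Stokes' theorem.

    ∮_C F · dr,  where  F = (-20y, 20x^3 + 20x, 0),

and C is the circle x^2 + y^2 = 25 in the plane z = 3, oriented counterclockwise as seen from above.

Let S be the flat disk x^2 + y^2 ≤ 25 in the plane z = 3, with upward unit normal n̂ = ẑ. By Stokes' theorem,

    ∮_C F · dr = ∬_S (∇ × F) · n̂ dS = ∬_D (curl F)_z dA,

where D is the disk x^2 + y^2 ≤ 25.

Compute the curl of F = (-20y, 20x^3 + 20x, 0):
    (∇ × F)_x = ∂F_z/∂y - ∂F_y/∂z = 0,
    (∇ × F)_y = ∂F_x/∂z - ∂F_z/∂x = 0,
    (∇ × F)_z = ∂F_y/∂x - ∂F_x/∂y = 60x^2 + 40.

On z = 3, (curl F)_z = 60x^2 + 40.

Convert to polar (x = r cos θ, y = r sin θ, dA = r dr dθ); the integrand becomes 60r^2cos(θ)^2 + 40, so

    ∬_D (curl F)_z dA = ∫_0^{2π} ∫_0^{5} (60r^2cos(θ)^2 + 40) · r dr dθ.

Inner (r from 0 to 5): 9375cos(θ)^2 + 500.
Outer (θ from 0 to 2π): 10375π.

Therefore ∮_C F · dr = 10375π.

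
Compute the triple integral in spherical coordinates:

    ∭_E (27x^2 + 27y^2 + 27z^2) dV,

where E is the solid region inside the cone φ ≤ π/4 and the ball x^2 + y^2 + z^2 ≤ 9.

In spherical coordinates, x = ρ sin(φ) cos(θ), y = ρ sin(φ) sin(θ), z = ρ cos(φ), and dV = ρ^2 sin(φ) dρ dφ dθ.

The integrand becomes 27ρ^2, so

    ∭_E (27x^2 + 27y^2 + 27z^2) dV = ∫_{0}^{2π} ∫_{0}^{π/4} ∫_{0}^{3} (27ρ^2) · ρ^2 sin(φ) dρ dφ dθ.

Inner (ρ): 6561sin(φ)/5.
Middle (φ): 6561/5 - 6561sqrt(2)/10.
Outer (θ): 6561π (2 - sqrt(2))/5.

Therefore the triple integral equals 6561π (2 - sqrt(2))/5.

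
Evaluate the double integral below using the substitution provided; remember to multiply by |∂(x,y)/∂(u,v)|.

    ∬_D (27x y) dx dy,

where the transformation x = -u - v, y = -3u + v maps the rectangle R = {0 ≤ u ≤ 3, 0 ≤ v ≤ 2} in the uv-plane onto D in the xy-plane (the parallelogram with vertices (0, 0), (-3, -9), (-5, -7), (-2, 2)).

Compute the Jacobian determinant of (x, y) with respect to (u, v):

    ∂(x,y)/∂(u,v) = | -1  -1 | = (-1)(1) - (-1)(-3) = -4.
                   | -3  1 |

Its absolute value is |J| = 4 (the area scaling factor).

Substituting x = -u - v, y = -3u + v into the integrand,

    27x y → 81u^2 + 54u v - 27v^2,

so the integral becomes

    ∬_R (81u^2 + 54u v - 27v^2) · |J| du dv = ∫_0^3 ∫_0^2 (324u^2 + 216u v - 108v^2) dv du.

Inner (v): 648u^2 + 432u - 288.
Outer (u): 6912.

Therefore ∬_D (27x y) dx dy = 6912.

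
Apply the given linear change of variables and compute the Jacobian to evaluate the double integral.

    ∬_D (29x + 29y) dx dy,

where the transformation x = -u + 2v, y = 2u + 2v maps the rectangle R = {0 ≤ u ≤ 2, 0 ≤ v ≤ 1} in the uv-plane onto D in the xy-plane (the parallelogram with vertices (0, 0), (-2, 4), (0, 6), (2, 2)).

Compute the Jacobian determinant of (x, y) with respect to (u, v):

    ∂(x,y)/∂(u,v) = | -1  2 | = (-1)(2) - (2)(2) = -6.
                   | 2  2 |

Its absolute value is |J| = 6 (the area scaling factor).

Substituting x = -u + 2v, y = 2u + 2v into the integrand,

    29x + 29y → 29u + 116v,

so the integral becomes

    ∬_R (29u + 116v) · |J| du dv = ∫_0^2 ∫_0^1 (174u + 696v) dv du.

Inner (v): 174u + 348.
Outer (u): 1044.

Therefore ∬_D (29x + 29y) dx dy = 1044.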